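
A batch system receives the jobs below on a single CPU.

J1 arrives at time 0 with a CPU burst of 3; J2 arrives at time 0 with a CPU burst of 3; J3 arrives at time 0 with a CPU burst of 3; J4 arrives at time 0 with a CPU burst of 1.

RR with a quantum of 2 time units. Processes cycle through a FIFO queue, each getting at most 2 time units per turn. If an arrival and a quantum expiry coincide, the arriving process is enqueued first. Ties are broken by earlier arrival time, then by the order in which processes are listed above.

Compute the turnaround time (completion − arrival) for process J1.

Schedule: | J1 0-2 | J2 2-4 | J3 4-6 | J4 6-7 | J1 7-8 | J2 8-9 | J3 9-10 |
Completion: J1=8  J2=9  J3=10  J4=7
Turnaround (C−A): J1=8  J2=9  J3=10  J4=7
Turnaround(J1) = completion − arrival = 8 − 0 = 8

8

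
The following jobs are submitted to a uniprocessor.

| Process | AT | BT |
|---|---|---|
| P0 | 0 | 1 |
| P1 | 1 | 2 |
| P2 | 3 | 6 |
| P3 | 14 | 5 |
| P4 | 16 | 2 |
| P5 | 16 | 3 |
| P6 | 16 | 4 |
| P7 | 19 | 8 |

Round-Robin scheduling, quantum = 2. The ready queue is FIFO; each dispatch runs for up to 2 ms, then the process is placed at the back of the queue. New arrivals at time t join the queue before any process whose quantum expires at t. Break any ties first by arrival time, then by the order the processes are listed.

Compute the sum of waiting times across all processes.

37

Schedule: | P0 0-1 | P1 1-3 | P2 3-9 | idle 9-14 | P3 14-16 | P4 16-18 | P5 18-20 | P6 20-22 | P3 22-24 | P7 24-26 | P5 26-27 | P6 27-29 | P3 29-30 | P7 30-36 |
Completion: P0=1  P1=3  P2=9  P3=30  P4=18  P5=27  P6=29  P7=36
Turnaround (C−A): P0=1  P1=2  P2=6  P3=16  P4=2  P5=11  P6=13  P7=17
Waiting = turnaround − burst: P0=0, P1=0, P2=0, P3=11, P4=0, P5=8, P6=9, P7=9
Total waiting = 0 + 0 + 0 + 11 + 0 + 8 + 9 + 9 = 37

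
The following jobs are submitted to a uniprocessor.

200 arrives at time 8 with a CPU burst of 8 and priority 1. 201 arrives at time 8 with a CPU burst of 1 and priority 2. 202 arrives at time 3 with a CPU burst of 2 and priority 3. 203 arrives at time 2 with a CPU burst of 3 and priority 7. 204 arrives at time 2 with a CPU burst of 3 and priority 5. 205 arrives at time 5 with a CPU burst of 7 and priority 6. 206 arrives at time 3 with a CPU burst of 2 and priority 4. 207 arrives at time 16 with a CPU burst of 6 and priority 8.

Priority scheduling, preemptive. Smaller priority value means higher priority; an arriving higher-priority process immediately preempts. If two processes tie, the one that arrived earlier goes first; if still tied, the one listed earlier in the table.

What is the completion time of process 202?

5

Gantt: | idle 0-2 | 204 2-3 | 202 3-5 | 206 5-7 | 204 7-8 | 200 8-16 | 201 16-17 | 204 17-18 | 205 18-25 | 203 25-28 | 207 28-34 |
Completion: 200=16  201=17  202=5  203=28  204=18  205=25  206=7  207=34
Turnaround (C−A): 200=8  201=9  202=2  203=26  204=16  205=20  206=4  207=18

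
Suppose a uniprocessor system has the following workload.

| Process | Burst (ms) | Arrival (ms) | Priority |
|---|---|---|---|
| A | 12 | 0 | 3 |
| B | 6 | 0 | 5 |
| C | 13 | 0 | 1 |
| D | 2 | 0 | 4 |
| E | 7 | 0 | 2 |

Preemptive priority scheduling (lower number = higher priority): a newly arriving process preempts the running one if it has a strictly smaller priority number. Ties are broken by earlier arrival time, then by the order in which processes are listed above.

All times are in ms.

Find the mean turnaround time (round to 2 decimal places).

27.80

Schedule: | C 0-13 | E 13-20 | A 20-32 | D 32-34 | B 34-40 |
Completion: A=32  B=40  C=13  D=34  E=20
Turnaround (C−A): A=32  B=40  C=13  D=34  E=20
Turnaround times: A=32, B=40, C=13, D=34, E=20
Average turnaround = (32+40+13+34+20) / 5 = 139/5 = 27.80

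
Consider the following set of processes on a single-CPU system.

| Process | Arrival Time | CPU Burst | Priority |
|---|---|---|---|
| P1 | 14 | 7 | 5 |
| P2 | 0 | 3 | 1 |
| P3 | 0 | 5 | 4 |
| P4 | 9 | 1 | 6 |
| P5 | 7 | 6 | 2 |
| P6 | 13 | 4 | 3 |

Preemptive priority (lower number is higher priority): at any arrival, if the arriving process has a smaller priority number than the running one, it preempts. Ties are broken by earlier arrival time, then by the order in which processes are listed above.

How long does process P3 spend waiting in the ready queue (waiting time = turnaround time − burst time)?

13

Gantt: | P2 0-3 | P3 3-7 | P5 7-13 | P6 13-17 | P3 17-18 | P1 18-25 | P4 25-26 |
Completion: P1=25  P2=3  P3=18  P4=26  P5=13  P6=17
Waiting(P3) = turnaround − burst = 18 − 5 = 13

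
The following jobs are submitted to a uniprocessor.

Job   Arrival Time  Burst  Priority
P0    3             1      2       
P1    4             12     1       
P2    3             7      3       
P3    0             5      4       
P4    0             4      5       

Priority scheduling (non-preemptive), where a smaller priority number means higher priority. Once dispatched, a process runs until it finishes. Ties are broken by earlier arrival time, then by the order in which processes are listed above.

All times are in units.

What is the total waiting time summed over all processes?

55

Gantt: | P3 0-5 | P1 5-17 | P0 17-18 | P2 18-25 | P4 25-29 |
Completion: P0=18  P1=17  P2=25  P3=5  P4=29
Turnaround (C−A): P0=15  P1=13  P2=22  P3=5  P4=29
Waiting = turnaround − burst: P0=14, P1=1, P2=15, P3=0, P4=25
Total waiting = 14 + 1 + 15 + 0 + 25 = 55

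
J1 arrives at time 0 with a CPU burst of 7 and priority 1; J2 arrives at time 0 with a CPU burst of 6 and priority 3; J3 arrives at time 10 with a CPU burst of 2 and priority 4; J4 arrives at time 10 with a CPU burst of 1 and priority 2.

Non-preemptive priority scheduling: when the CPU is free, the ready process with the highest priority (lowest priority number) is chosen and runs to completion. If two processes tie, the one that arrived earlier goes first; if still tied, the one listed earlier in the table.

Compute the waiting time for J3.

4

Gantt: | J1 0-7 | J2 7-13 | J4 13-14 | J3 14-16 |
Completion: J1=7  J2=13  J3=16  J4=14
Waiting(J3) = turnaround − burst = 6 − 2 = 4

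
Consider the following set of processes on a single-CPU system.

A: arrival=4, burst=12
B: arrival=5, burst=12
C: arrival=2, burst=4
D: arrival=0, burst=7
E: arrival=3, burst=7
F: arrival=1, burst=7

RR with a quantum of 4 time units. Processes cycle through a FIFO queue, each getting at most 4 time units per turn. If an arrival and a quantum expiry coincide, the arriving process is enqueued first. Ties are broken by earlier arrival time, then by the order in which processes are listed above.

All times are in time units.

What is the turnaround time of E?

Schedule: | D 0-4 | F 4-8 | C 8-12 | E 12-16 | A 16-20 | D 20-23 | B 23-27 | F 27-30 | E 30-33 | A 33-37 | B 37-41 | A 41-45 | B 45-49 |
Completion: A=45  B=49  C=12  D=23  E=33  F=30
Turnaround (C−A): A=41  B=44  C=10  D=23  E=30  F=29
Turnaround(E) = completion − arrival = 33 − 3 = 30

30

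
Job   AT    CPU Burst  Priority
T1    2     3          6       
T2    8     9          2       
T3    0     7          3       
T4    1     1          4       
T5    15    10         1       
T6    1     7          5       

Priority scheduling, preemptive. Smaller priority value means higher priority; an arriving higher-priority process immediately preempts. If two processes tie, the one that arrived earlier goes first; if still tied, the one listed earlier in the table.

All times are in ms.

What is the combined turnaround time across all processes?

111

Timeline: | T3 0-7 | T4 7-8 | T2 8-15 | T5 15-25 | T2 25-27 | T6 27-34 | T1 34-37 |
Completion: T1=37  T2=27  T3=7  T4=8  T5=25  T6=34
Turnaround (C−A): T1=35  T2=19  T3=7  T4=7  T5=10  T6=33
Turnaround = completion − arrival: T1=35, T2=19, T3=7, T4=7, T5=10, T6=33
Total turnaround = 35 + 19 + 7 + 7 + 10 + 33 = 111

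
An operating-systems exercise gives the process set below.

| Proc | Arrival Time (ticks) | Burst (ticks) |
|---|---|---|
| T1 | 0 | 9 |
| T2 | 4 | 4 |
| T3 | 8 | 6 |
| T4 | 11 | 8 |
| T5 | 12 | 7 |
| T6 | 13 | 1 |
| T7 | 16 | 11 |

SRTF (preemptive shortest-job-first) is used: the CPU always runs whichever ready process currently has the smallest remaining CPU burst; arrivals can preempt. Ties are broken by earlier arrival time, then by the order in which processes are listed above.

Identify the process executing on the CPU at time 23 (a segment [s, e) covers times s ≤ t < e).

Gantt: | T1 0-4 | T2 4-8 | T1 8-13 | T6 13-14 | T3 14-20 | T5 20-27 | T4 27-35 | T7 35-46 |
Completion: T1=13  T2=8  T3=20  T4=35  T5=27  T6=14  T7=46
Turnaround (C−A): T1=13  T2=4  T3=12  T4=24  T5=15  T6=1  T7=30

T5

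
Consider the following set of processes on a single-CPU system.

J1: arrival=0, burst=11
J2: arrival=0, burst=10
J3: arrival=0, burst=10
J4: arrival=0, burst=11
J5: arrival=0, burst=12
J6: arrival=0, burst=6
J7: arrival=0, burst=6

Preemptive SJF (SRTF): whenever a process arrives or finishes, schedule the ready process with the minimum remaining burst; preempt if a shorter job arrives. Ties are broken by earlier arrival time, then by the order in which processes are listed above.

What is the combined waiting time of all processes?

Gantt: | J6 0-6 | J7 6-12 | J2 12-22 | J3 22-32 | J1 32-43 | J4 43-54 | J5 54-66 |
Completion: J1=43  J2=22  J3=32  J4=54  J5=66  J6=6  J7=12
Waiting = turnaround − burst: J1=32, J2=12, J3=22, J4=43, J5=54, J6=0, J7=6
Total waiting = 32 + 12 + 22 + 43 + 54 + 0 + 6 = 169

169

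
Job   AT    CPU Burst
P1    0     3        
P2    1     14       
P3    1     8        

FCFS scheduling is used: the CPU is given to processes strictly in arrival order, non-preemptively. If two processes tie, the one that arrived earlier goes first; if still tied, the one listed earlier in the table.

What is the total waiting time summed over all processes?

18

Timeline: | P1 0-3 | P2 3-17 | P3 17-25 |
Completion: P1=3  P2=17  P3=25
Turnaround (C−A): P1=3  P2=16  P3=24
Waiting = turnaround − burst: P1=0, P2=2, P3=16
Total waiting = 0 + 2 + 16 = 18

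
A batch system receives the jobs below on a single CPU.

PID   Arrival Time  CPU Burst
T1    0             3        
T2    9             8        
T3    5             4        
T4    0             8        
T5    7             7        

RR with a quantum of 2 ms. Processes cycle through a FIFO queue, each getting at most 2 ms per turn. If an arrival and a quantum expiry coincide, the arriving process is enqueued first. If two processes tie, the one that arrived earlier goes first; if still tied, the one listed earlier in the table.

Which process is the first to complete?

Schedule: | T1 0-2 | T4 2-4 | T1 4-5 | T4 5-7 | T3 7-9 | T5 9-11 | T4 11-13 | T2 13-15 | T3 15-17 | T5 17-19 | T4 19-21 | T2 21-23 | T5 23-25 | T2 25-27 | T5 27-28 | T2 28-30 |
Completion: T1=5  T2=30  T3=17  T4=21  T5=28
Turnaround (C−A): T1=5  T2=21  T3=12  T4=21  T5=21
Finish order: T1 → T3 → T4 → T5 → T2

T1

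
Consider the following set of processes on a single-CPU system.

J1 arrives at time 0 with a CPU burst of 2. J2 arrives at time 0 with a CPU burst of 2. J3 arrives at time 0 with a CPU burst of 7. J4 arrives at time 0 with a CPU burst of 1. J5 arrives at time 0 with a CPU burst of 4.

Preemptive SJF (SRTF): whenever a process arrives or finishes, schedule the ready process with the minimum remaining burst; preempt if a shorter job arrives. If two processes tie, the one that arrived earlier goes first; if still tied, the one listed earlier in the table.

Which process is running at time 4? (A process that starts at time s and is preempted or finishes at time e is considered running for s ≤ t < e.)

J2

Schedule: | J4 0-1 | J1 1-3 | J2 3-5 | J5 5-9 | J3 9-16 |
Completion: J1=3  J2=5  J3=16  J4=1  J5=9
Turnaround (C−A): J1=3  J2=5  J3=16  J4=1  J5=9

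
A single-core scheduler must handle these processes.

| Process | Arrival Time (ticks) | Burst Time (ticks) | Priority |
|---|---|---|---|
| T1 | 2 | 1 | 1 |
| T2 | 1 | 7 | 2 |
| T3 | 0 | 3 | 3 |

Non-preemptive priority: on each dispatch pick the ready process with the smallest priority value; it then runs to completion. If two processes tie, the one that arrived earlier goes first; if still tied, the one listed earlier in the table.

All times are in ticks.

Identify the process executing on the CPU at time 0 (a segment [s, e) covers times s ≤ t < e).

T3

Schedule: | T3 0-3 | T1 3-4 | T2 4-11 |
Completion: T1=4  T2=11  T3=3
Turnaround (C−A): T1=2  T2=10  T3=3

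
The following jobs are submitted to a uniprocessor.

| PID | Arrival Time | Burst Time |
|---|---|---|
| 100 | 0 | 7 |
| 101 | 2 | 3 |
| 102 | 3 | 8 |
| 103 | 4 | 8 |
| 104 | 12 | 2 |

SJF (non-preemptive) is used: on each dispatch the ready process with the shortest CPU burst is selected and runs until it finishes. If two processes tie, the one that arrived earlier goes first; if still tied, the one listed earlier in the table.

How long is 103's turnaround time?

24

Schedule: | 100 0-7 | 101 7-10 | 102 10-18 | 104 18-20 | 103 20-28 |
Completion: 100=7  101=10  102=18  103=28  104=20
Turnaround(103) = completion − arrival = 28 − 4 = 24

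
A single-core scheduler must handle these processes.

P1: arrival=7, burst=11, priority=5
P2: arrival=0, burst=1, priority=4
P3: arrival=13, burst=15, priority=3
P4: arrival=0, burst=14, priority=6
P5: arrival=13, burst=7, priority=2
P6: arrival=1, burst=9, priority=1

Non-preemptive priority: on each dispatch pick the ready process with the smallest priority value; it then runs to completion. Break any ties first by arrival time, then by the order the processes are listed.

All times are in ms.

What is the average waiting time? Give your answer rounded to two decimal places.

11.50

Gantt: | P2 0-1 | P6 1-10 | P1 10-21 | P5 21-28 | P3 28-43 | P4 43-57 |
Completion: P1=21  P2=1  P3=43  P4=57  P5=28  P6=10
Turnaround (C−A): P1=14  P2=1  P3=30  P4=57  P5=15  P6=9
Waiting times: P1=3, P2=0, P3=15, P4=43, P5=8, P6=0
Average waiting = (3+0+15+43+8+0) / 6 = 69/6 = 11.50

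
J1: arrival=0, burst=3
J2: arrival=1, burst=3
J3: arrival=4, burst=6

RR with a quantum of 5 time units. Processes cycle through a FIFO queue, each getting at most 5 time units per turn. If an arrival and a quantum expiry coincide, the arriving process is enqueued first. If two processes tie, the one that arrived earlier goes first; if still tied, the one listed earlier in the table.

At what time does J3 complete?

12

Timeline: | J1 0-3 | J2 3-6 | J3 6-12 |
Completion: J1=3  J2=6  J3=12
Turnaround (C−A): J1=3  J2=5  J3=8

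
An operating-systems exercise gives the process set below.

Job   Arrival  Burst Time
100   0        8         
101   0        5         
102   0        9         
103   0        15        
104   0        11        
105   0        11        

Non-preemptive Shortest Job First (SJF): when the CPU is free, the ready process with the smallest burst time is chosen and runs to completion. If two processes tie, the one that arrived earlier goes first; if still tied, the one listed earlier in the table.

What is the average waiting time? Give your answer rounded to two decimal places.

19.50

Timeline: | 101 0-5 | 100 5-13 | 102 13-22 | 104 22-33 | 105 33-44 | 103 44-59 |
Completion: 100=13  101=5  102=22  103=59  104=33  105=44
Turnaround (C−A): 100=13  101=5  102=22  103=59  104=33  105=44
Waiting times: 100=5, 101=0, 102=13, 103=44, 104=22, 105=33
Average waiting = (5+0+13+44+22+33) / 6 = 117/6 = 19.50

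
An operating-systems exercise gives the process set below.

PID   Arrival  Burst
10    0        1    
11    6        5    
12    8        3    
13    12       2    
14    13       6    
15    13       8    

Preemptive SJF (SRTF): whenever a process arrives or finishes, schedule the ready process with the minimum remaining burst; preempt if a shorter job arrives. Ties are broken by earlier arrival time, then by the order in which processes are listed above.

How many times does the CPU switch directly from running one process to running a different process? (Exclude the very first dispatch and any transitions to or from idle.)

Timeline: | 10 0-1 | idle 1-6 | 11 6-11 | 12 11-14 | 13 14-16 | 14 16-22 | 15 22-30 |
Completion: 10=1  11=11  12=14  13=16  14=22  15=30
Turnaround (C−A): 10=1  11=5  12=6  13=4  14=9  15=17

4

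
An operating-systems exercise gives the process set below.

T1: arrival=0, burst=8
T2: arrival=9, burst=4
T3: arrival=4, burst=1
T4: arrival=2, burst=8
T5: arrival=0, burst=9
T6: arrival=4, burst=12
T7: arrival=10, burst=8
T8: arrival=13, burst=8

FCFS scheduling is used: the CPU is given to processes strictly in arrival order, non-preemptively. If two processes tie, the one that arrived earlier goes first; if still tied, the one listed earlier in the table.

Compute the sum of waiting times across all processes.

Timeline: | T1 0-8 | T5 8-17 | T4 17-25 | T3 25-26 | T6 26-38 | T2 38-42 | T7 42-50 | T8 50-58 |
Completion: T1=8  T2=42  T3=26  T4=25  T5=17  T6=38  T7=50  T8=58
Turnaround (C−A): T1=8  T2=33  T3=22  T4=23  T5=17  T6=34  T7=40  T8=45
Waiting = turnaround − burst: T1=0, T2=29, T3=21, T4=15, T5=8, T6=22, T7=32, T8=37
Total waiting = 0 + 29 + 21 + 15 + 8 + 22 + 32 + 37 = 164

164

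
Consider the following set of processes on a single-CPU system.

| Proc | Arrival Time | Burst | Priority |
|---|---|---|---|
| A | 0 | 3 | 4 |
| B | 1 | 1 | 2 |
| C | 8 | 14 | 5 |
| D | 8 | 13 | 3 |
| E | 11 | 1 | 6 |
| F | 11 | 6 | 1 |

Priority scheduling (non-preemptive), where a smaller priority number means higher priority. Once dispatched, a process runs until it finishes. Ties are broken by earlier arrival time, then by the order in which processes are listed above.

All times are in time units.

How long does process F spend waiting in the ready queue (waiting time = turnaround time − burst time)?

10

Timeline: | A 0-3 | B 3-4 | idle 4-8 | D 8-21 | F 21-27 | C 27-41 | E 41-42 |
Completion: A=3  B=4  C=41  D=21  E=42  F=27
Turnaround (C−A): A=3  B=3  C=33  D=13  E=31  F=16
Waiting(F) = turnaround − burst = 16 − 6 = 10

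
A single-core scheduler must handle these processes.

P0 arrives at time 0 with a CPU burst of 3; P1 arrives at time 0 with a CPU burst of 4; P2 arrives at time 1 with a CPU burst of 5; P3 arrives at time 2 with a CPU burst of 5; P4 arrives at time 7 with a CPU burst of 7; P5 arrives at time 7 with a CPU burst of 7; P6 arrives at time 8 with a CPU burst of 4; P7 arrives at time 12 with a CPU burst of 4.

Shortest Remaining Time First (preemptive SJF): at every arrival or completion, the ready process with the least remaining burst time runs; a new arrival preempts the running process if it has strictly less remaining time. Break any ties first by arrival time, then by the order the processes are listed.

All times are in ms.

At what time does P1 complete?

7

Schedule: | P0 0-3 | P1 3-7 | P2 7-12 | P6 12-16 | P7 16-20 | P3 20-25 | P4 25-32 | P5 32-39 |
Completion: P0=3  P1=7  P2=12  P3=25  P4=32  P5=39  P6=16  P7=20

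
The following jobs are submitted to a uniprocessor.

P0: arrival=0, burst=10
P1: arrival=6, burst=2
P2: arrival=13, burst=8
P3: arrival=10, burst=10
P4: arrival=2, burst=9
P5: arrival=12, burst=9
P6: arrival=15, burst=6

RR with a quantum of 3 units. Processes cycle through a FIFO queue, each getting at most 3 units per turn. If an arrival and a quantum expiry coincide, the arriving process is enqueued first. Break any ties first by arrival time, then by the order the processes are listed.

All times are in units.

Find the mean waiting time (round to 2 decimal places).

23.43

Gantt: | P0 0-3 | P4 3-6 | P0 6-9 | P1 9-11 | P4 11-14 | P0 14-17 | P3 17-20 | P5 20-23 | P2 23-26 | P4 26-29 | P6 29-32 | P0 32-33 | P3 33-36 | P5 36-39 | P2 39-42 | P6 42-45 | P3 45-48 | P5 48-51 | P2 51-53 | P3 53-54 |
Completion: P0=33  P1=11  P2=53  P3=54  P4=29  P5=51  P6=45
Waiting times: P0=23, P1=3, P2=32, P3=34, P4=18, P5=30, P6=24
Average waiting = (23+3+32+34+18+30+24) / 7 = 164/7 = 23.43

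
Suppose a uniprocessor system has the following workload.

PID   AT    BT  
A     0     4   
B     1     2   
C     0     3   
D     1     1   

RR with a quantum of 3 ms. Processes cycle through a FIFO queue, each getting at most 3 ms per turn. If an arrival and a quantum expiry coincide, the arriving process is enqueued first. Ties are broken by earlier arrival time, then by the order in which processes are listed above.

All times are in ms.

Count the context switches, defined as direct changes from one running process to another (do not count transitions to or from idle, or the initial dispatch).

Schedule: | A 0-3 | C 3-6 | B 6-8 | D 8-9 | A 9-10 |
Completion: A=10  B=8  C=6  D=9

4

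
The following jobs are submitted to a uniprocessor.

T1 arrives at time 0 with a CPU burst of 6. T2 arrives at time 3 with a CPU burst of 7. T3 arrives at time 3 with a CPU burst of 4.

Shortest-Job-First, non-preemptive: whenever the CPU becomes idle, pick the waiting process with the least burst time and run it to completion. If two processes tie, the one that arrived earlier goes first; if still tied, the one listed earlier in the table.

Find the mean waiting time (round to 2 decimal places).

Schedule: | T1 0-6 | T3 6-10 | T2 10-17 |
Completion: T1=6  T2=17  T3=10
Waiting times: T1=0, T2=7, T3=3
Average waiting = (0+7+3) / 3 = 10/3 = 3.33

3.33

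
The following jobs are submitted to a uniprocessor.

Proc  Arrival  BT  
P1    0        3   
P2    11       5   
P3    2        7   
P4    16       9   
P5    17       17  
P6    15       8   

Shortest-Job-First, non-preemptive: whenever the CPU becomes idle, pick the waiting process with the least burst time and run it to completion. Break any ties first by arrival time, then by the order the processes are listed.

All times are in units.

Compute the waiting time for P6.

Timeline: | P1 0-3 | P3 3-10 | idle 10-11 | P2 11-16 | P6 16-24 | P4 24-33 | P5 33-50 |
Completion: P1=3  P2=16  P3=10  P4=33  P5=50  P6=24
Turnaround (C−A): P1=3  P2=5  P3=8  P4=17  P5=33  P6=9
Waiting(P6) = turnaround − burst = 9 − 8 = 1

1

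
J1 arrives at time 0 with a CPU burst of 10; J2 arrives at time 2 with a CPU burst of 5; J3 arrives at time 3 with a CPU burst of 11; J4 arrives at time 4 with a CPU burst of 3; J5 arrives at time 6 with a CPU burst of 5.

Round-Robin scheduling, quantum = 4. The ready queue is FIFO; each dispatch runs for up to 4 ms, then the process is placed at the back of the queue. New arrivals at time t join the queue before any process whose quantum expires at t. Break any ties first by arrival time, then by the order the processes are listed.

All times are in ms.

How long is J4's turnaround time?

Gantt: | J1 0-4 | J2 4-8 | J3 8-12 | J4 12-15 | J1 15-19 | J5 19-23 | J2 23-24 | J3 24-28 | J1 28-30 | J5 30-31 | J3 31-34 |
Completion: J1=30  J2=24  J3=34  J4=15  J5=31
Turnaround (C−A): J1=30  J2=22  J3=31  J4=11  J5=25
Turnaround(J4) = completion − arrival = 15 − 4 = 11

11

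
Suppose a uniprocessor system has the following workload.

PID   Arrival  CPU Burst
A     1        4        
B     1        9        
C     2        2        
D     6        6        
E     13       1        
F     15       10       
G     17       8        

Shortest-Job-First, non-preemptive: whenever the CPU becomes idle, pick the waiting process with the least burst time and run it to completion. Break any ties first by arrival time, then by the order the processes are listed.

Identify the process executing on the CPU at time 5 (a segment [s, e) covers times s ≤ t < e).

C

Gantt: | idle 0-1 | A 1-5 | C 5-7 | D 7-13 | E 13-14 | B 14-23 | G 23-31 | F 31-41 |
Completion: A=5  B=23  C=7  D=13  E=14  F=41  G=31
Turnaround (C−A): A=4  B=22  C=5  D=7  E=1  F=26  G=14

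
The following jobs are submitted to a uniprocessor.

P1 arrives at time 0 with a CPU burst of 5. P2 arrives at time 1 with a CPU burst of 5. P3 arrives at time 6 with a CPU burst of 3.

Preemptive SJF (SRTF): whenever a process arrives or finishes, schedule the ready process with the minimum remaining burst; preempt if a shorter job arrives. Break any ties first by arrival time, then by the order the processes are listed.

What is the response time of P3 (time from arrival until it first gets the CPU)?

0

Schedule: | P1 0-5 | P2 5-6 | P3 6-9 | P2 9-13 |
Completion: P1=5  P2=13  P3=9
Turnaround (C−A): P1=5  P2=12  P3=3
Response(P3) = first start − arrival = 6 − 6 = 0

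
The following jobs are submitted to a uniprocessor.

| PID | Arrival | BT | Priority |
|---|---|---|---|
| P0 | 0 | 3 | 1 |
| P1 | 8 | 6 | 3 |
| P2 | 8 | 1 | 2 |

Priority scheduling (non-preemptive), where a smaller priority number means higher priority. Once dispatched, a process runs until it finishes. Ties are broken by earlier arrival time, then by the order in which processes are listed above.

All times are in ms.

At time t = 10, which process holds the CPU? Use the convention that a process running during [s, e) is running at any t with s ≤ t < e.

Gantt: | P0 0-3 | idle 3-8 | P2 8-9 | P1 9-15 |
Completion: P0=3  P1=15  P2=9

P1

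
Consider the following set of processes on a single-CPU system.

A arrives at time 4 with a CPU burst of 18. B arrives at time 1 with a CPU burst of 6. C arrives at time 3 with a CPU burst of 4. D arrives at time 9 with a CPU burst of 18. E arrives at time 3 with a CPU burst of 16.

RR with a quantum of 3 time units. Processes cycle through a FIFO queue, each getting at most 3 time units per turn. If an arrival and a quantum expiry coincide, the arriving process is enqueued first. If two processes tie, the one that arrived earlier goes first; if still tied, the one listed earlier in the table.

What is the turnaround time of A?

56

Schedule: | idle 0-1 | B 1-4 | C 4-7 | E 7-10 | A 10-13 | B 13-16 | C 16-17 | D 17-20 | E 20-23 | A 23-26 | D 26-29 | E 29-32 | A 32-35 | D 35-38 | E 38-41 | A 41-44 | D 44-47 | E 47-50 | A 50-53 | D 53-56 | E 56-57 | A 57-60 | D 60-63 |
Completion: A=60  B=16  C=17  D=63  E=57
Turnaround (C−A): A=56  B=15  C=14  D=54  E=54
Turnaround(A) = completion − arrival = 60 − 4 = 56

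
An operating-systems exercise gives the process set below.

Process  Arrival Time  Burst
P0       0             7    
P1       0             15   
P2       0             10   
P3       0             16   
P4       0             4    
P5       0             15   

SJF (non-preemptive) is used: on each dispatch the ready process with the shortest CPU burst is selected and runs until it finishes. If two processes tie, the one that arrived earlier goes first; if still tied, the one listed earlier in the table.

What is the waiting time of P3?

51

Schedule: | P4 0-4 | P0 4-11 | P2 11-21 | P1 21-36 | P5 36-51 | P3 51-67 |
Completion: P0=11  P1=36  P2=21  P3=67  P4=4  P5=51
Turnaround (C−A): P0=11  P1=36  P2=21  P3=67  P4=4  P5=51
Waiting(P3) = turnaround − burst = 67 − 16 = 51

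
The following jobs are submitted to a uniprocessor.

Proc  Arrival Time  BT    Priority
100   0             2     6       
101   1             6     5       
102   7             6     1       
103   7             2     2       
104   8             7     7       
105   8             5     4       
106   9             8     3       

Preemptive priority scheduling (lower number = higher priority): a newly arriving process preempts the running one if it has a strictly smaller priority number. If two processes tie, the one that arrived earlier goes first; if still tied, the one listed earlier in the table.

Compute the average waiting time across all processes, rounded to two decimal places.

Schedule: | 100 0-1 | 101 1-7 | 102 7-13 | 103 13-15 | 106 15-23 | 105 23-28 | 100 28-29 | 104 29-36 |
Completion: 100=29  101=7  102=13  103=15  104=36  105=28  106=23
Turnaround (C−A): 100=29  101=6  102=6  103=8  104=28  105=20  106=14
Waiting times: 100=27, 101=0, 102=0, 103=6, 104=21, 105=15, 106=6
Average waiting = (27+0+0+6+21+15+6) / 7 = 75/7 = 10.71

10.71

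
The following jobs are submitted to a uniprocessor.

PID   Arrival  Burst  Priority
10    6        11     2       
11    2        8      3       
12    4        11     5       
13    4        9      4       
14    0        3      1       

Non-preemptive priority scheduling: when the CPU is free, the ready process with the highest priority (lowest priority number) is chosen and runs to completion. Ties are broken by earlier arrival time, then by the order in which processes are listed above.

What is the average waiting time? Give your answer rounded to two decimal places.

Schedule: | 14 0-3 | 11 3-11 | 10 11-22 | 13 22-31 | 12 31-42 |
Completion: 10=22  11=11  12=42  13=31  14=3
Turnaround (C−A): 10=16  11=9  12=38  13=27  14=3
Waiting times: 10=5, 11=1, 12=27, 13=18, 14=0
Average waiting = (5+1+27+18+0) / 5 = 51/5 = 10.20

10.20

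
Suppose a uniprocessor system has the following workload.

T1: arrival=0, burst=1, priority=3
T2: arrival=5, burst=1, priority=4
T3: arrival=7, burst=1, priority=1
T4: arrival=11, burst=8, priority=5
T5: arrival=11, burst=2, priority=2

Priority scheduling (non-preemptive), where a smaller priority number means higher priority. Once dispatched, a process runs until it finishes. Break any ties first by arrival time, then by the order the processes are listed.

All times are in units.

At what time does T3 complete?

8

Timeline: | T1 0-1 | idle 1-5 | T2 5-6 | idle 6-7 | T3 7-8 | idle 8-11 | T5 11-13 | T4 13-21 |
Completion: T1=1  T2=6  T3=8  T4=21  T5=13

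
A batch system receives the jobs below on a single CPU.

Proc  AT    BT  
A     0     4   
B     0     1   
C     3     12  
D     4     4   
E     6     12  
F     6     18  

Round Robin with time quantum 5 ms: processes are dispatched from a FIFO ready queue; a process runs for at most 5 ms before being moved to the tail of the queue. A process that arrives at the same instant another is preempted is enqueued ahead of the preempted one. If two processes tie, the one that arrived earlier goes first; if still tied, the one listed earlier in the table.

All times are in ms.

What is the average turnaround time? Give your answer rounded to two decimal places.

Gantt: | A 0-4 | B 4-5 | C 5-10 | D 10-14 | E 14-19 | F 19-24 | C 24-29 | E 29-34 | F 34-39 | C 39-41 | E 41-43 | F 43-51 |
Completion: A=4  B=5  C=41  D=14  E=43  F=51
Turnaround times: A=4, B=5, C=38, D=10, E=37, F=45
Average turnaround = (4+5+38+10+37+45) / 6 = 139/6 = 23.17

23.17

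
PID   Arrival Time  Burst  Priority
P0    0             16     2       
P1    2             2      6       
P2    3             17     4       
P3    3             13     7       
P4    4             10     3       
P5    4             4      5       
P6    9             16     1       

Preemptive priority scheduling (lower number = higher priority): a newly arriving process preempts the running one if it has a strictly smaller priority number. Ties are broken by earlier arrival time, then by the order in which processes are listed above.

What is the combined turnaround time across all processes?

339

Gantt: | P0 0-9 | P6 9-25 | P0 25-32 | P4 32-42 | P2 42-59 | P5 59-63 | P1 63-65 | P3 65-78 |
Completion: P0=32  P1=65  P2=59  P3=78  P4=42  P5=63  P6=25
Turnaround (C−A): P0=32  P1=63  P2=56  P3=75  P4=38  P5=59  P6=16
Turnaround = completion − arrival: P0=32, P1=63, P2=56, P3=75, P4=38, P5=59, P6=16
Total turnaround = 32 + 63 + 56 + 75 + 38 + 59 + 16 = 339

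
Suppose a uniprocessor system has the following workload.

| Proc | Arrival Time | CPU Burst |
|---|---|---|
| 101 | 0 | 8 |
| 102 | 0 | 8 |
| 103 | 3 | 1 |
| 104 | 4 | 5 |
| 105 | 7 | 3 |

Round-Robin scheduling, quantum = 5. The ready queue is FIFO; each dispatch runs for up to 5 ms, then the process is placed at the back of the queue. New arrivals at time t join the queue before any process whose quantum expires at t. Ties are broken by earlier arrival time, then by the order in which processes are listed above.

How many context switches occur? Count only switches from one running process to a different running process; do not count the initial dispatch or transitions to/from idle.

6

Gantt: | 101 0-5 | 102 5-10 | 103 10-11 | 104 11-16 | 101 16-19 | 105 19-22 | 102 22-25 |
Completion: 101=19  102=25  103=11  104=16  105=22
Turnaround (C−A): 101=19  102=25  103=8  104=12  105=15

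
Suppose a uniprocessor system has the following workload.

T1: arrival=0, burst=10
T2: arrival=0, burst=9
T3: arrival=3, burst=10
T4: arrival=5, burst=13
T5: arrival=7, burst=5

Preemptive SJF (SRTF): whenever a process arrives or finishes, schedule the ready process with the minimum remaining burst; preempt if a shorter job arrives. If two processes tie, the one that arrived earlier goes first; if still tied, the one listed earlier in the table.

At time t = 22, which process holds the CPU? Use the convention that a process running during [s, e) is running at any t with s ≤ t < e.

T1

Schedule: | T2 0-9 | T5 9-14 | T1 14-24 | T3 24-34 | T4 34-47 |
Completion: T1=24  T2=9  T3=34  T4=47  T5=14
Turnaround (C−A): T1=24  T2=9  T3=31  T4=42  T5=7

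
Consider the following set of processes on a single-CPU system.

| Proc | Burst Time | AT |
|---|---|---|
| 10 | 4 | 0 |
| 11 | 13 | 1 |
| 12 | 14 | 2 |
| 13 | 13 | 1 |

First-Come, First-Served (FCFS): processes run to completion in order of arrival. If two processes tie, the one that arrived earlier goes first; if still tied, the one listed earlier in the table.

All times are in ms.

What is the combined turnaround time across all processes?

91

Schedule: | 10 0-4 | 11 4-17 | 13 17-30 | 12 30-44 |
Completion: 10=4  11=17  12=44  13=30
Turnaround = completion − arrival: 10=4, 11=16, 12=42, 13=29
Total turnaround = 4 + 16 + 42 + 29 = 91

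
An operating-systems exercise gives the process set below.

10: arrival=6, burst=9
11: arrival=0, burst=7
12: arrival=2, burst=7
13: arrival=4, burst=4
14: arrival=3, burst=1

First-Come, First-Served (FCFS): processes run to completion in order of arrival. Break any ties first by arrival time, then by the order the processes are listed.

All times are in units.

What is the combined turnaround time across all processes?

Gantt: | 11 0-7 | 12 7-14 | 14 14-15 | 13 15-19 | 10 19-28 |
Completion: 10=28  11=7  12=14  13=19  14=15
Turnaround = completion − arrival: 10=22, 11=7, 12=12, 13=15, 14=12
Total turnaround = 22 + 7 + 12 + 15 + 12 = 68

68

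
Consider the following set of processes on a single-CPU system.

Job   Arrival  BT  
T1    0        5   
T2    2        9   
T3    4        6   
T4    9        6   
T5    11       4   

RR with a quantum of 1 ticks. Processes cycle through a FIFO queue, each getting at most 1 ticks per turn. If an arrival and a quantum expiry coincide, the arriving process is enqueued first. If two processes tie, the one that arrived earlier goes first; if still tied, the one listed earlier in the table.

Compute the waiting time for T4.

15

Timeline: | T1 0-2 | T2 2-3 | T1 3-4 | T2 4-5 | T3 5-6 | T1 6-7 | T2 7-8 | T3 8-9 | T1 9-10 | T2 10-11 | T4 11-12 | T3 12-13 | T5 13-14 | T2 14-15 | T4 15-16 | T3 16-17 | T5 17-18 | T2 18-19 | T4 19-20 | T3 20-21 | T5 21-22 | T2 22-23 | T4 23-24 | T3 24-25 | T5 25-26 | T2 26-27 | T4 27-28 | T2 28-29 | T4 29-30 |
Completion: T1=10  T2=29  T3=25  T4=30  T5=26
Turnaround (C−A): T1=10  T2=27  T3=21  T4=21  T5=15
Waiting(T4) = turnaround − burst = 21 − 6 = 15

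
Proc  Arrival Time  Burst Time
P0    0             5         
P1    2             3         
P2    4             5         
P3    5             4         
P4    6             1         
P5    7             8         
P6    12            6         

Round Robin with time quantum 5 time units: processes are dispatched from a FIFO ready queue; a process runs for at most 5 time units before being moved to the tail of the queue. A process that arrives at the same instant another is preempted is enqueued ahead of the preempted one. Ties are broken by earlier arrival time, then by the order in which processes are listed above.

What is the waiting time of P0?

0

Gantt: | P0 0-5 | P1 5-8 | P2 8-13 | P3 13-17 | P4 17-18 | P5 18-23 | P6 23-28 | P5 28-31 | P6 31-32 |
Completion: P0=5  P1=8  P2=13  P3=17  P4=18  P5=31  P6=32
Turnaround (C−A): P0=5  P1=6  P2=9  P3=12  P4=12  P5=24  P6=20
Waiting(P0) = turnaround − burst = 5 − 5 = 0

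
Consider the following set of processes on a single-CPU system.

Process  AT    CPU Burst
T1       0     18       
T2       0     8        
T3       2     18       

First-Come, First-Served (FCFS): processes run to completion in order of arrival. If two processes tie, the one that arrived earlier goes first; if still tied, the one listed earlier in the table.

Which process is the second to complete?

Schedule: | T1 0-18 | T2 18-26 | T3 26-44 |
Completion: T1=18  T2=26  T3=44
Finish order: T1 → T2 → T3

T2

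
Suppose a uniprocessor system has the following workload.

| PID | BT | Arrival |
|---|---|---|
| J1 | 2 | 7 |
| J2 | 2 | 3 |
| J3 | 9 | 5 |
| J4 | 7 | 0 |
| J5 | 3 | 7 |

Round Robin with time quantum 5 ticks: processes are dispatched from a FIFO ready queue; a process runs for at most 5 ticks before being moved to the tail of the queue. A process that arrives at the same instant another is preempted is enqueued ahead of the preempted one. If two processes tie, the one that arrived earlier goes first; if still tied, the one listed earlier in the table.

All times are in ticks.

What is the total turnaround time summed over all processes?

57

Gantt: | J4 0-5 | J2 5-7 | J3 7-12 | J4 12-14 | J1 14-16 | J5 16-19 | J3 19-23 |
Completion: J1=16  J2=7  J3=23  J4=14  J5=19
Turnaround = completion − arrival: J1=9, J2=4, J3=18, J4=14, J5=12
Total turnaround = 9 + 4 + 18 + 14 + 12 = 57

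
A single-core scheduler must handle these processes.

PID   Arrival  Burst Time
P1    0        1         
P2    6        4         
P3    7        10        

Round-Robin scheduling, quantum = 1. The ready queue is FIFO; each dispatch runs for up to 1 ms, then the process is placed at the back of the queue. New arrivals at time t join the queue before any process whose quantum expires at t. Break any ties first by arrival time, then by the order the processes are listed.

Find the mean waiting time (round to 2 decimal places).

Schedule: | P1 0-1 | idle 1-6 | P2 6-7 | P3 7-8 | P2 8-9 | P3 9-10 | P2 10-11 | P3 11-12 | P2 12-13 | P3 13-20 |
Completion: P1=1  P2=13  P3=20
Waiting times: P1=0, P2=3, P3=3
Average waiting = (0+3+3) / 3 = 6/3 = 2.00

2.00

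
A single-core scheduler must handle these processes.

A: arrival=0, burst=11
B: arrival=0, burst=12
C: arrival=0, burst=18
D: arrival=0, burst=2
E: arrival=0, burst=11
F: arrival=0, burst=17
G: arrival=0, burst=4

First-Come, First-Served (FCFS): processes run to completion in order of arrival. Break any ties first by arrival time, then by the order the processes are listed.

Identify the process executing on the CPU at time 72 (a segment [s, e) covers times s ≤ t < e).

G

Schedule: | A 0-11 | B 11-23 | C 23-41 | D 41-43 | E 43-54 | F 54-71 | G 71-75 |
Completion: A=11  B=23  C=41  D=43  E=54  F=71  G=75
Turnaround (C−A): A=11  B=23  C=41  D=43  E=54  F=71  G=75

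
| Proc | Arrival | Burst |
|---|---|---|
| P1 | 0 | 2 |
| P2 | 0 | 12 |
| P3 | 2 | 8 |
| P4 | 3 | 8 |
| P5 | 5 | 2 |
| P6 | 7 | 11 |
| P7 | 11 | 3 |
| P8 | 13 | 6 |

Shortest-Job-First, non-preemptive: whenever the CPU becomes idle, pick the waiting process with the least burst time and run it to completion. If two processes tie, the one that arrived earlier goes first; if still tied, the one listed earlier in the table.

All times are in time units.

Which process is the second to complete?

P3

Gantt: | P1 0-2 | P3 2-10 | P5 10-12 | P7 12-15 | P8 15-21 | P4 21-29 | P6 29-40 | P2 40-52 |
Completion: P1=2  P2=52  P3=10  P4=29  P5=12  P6=40  P7=15  P8=21
Turnaround (C−A): P1=2  P2=52  P3=8  P4=26  P5=7  P6=33  P7=4  P8=8
Finish order: P1 → P3 → P5 → P7 → P8 → P4 → P6 → P2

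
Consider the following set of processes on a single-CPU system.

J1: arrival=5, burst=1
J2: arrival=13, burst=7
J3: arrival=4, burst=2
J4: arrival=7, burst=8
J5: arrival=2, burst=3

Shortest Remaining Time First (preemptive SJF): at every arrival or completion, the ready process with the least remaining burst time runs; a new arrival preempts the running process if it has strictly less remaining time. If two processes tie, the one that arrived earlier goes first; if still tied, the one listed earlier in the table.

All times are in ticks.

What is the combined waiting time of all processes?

Schedule: | idle 0-2 | J5 2-5 | J1 5-6 | J3 6-8 | J4 8-16 | J2 16-23 |
Completion: J1=6  J2=23  J3=8  J4=16  J5=5
Turnaround (C−A): J1=1  J2=10  J3=4  J4=9  J5=3
Waiting = turnaround − burst: J1=0, J2=3, J3=2, J4=1, J5=0
Total waiting = 0 + 3 + 2 + 1 + 0 = 6

6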